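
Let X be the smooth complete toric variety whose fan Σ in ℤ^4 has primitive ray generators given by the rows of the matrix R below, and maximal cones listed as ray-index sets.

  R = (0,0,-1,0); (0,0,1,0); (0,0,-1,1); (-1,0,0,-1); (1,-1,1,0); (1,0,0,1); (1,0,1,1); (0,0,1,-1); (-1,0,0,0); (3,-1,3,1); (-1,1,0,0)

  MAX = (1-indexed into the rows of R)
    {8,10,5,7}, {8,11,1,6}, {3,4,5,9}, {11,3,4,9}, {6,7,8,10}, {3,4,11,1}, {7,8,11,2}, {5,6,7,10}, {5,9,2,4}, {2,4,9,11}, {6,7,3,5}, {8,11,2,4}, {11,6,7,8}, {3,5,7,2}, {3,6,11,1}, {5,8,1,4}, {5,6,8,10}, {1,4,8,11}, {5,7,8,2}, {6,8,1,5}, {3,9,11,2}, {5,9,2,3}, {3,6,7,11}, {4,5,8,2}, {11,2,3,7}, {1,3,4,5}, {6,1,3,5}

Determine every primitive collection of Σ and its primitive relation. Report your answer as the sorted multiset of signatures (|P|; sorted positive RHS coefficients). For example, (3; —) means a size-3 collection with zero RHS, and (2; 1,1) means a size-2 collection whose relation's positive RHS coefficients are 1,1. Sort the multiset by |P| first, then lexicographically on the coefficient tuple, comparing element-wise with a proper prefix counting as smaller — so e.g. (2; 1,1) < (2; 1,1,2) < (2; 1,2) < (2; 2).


19 minimal non-faces of Δ(Σ) (on 11 rays):

  P = {1,2}:  v_{1} + v_{2} = 0  ⟹  sig = (2; —)
  P = {3,8}:  v_{3} + v_{8} = 0  ⟹  sig = (2; —)
  P = {4,6}:  v_{4} + v_{6} = 0  ⟹  sig = (2; —)
  P = {1,7}:  v_{1} + v_{7} = v_{6}  ⟹  sig = (2; 1)
  P = {2,6}:  v_{2} + v_{6} = v_{7}  ⟹  sig = (2; 1)
  P = {4,7}:  v_{4} + v_{7} = v_{2}  ⟹  sig = (2; 1)
  P = {5,11}:  v_{5} + v_{11} = v_{2}  ⟹  sig = (2; 1)
  P = {1,9}:  v_{1} + v_{9} = v_{3} + v_{4}  ⟹  sig = (2; 1,1)
  P = {6,9}:  v_{6} + v_{9} = v_{2} + v_{3}  ⟹  sig = (2; 1,1)
  P = {8,9}:  v_{8} + v_{9} = v_{2} + v_{4}  ⟹  sig = (2; 1,1)
  P = {3,10}:  v_{3} + v_{10} = v_{5} + v_{6} + v_{7}  ⟹  sig = (2; 1,1,1)
  P = {4,10}:  v_{4} + v_{10} = v_{5} + v_{7} + v_{8}  ⟹  sig = (2; 1,1,1)
  P = {9,10}:  v_{9} + v_{10} = v_{2} + v_{5} + v_{7}  ⟹  sig = (2; 1,1,1)
  P = {1,10}:  v_{1} + v_{10} = v_{5} + 2·v_{6} + v_{8}  ⟹  sig = (2; 1,1,2)
  P = {2,10}:  v_{2} + v_{10} = v_{5} + 2·v_{7} + v_{8}  ⟹  sig = (2; 1,1,2)
  P = {7,9}:  v_{7} + v_{9} = 2·v_{2} + v_{3}  ⟹  sig = (2; 1,2)
  P = {10,11}:  v_{10} + v_{11} = 2·v_{7} + v_{8}  ⟹  sig = (2; 1,2)
  P = {2,3,4}:  v_{2} + v_{3} + v_{4} = v_{9}  ⟹  sig = (3; 1)
  P = {5,6,7,8}:  v_{5} + v_{6} + v_{7} + v_{8} = v_{10}  ⟹  sig = (4; 1)

Signatures (|P|; sorted positive RHS coefficients), sorted:
    (2; —)
    (2; —)
    (2; —)
    (2; 1)
    (2; 1)
    (2; 1)
    (2; 1)
    (2; 1,1)
    (2; 1,1)
    (2; 1,1)
    (2; 1,1,1)
    (2; 1,1,1)
    (2; 1,1,1)
    (2; 1,1,2)
    (2; 1,1,2)
    (2; 1,2)
    (2; 1,2)
    (3; 1)
    (4; 1)


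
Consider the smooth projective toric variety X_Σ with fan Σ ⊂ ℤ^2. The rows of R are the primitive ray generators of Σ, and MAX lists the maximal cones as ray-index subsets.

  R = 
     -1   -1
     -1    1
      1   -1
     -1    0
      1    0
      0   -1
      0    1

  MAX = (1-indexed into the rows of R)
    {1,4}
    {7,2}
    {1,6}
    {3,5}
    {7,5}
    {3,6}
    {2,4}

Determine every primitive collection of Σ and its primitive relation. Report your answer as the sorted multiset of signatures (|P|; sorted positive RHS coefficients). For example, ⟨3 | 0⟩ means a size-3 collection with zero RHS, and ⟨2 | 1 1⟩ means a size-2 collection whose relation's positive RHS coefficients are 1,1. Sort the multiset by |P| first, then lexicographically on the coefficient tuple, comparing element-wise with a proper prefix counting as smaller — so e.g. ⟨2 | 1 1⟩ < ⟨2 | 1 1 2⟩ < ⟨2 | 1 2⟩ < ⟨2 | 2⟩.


|primitive collections| = 14. Relations:

  {2,3}:  v_{2} + v_{3} = 0 — sig = ⟨2 | 0⟩
  {4,5}:  v_{4} + v_{5} = 0 — sig = ⟨2 | 0⟩
  {6,7}:  v_{6} + v_{7} = 0 — sig = ⟨2 | 0⟩
  {1,5}:  v_{1} + v_{5} = v_{6} — sig = ⟨2 | 1⟩
  {1,7}:  v_{1} + v_{7} = v_{4} — sig = ⟨2 | 1⟩
  {2,5}:  v_{2} + v_{5} = v_{7} — sig = ⟨2 | 1⟩
  {2,6}:  v_{2} + v_{6} = v_{4} — sig = ⟨2 | 1⟩
  {3,4}:  v_{3} + v_{4} = v_{6} — sig = ⟨2 | 1⟩
  {3,7}:  v_{3} + v_{7} = v_{5} — sig = ⟨2 | 1⟩
  {4,6}:  v_{4} + v_{6} = v_{1} — sig = ⟨2 | 1⟩
  {4,7}:  v_{4} + v_{7} = v_{2} — sig = ⟨2 | 1⟩
  {5,6}:  v_{5} + v_{6} = v_{3} — sig = ⟨2 | 1⟩
  {1,2}:  v_{1} + v_{2} = 2·v_{4} — sig = ⟨2 | 2⟩
  {1,3}:  v_{1} + v_{3} = 2·v_{6} — sig = ⟨2 | 2⟩

Signatures (|P|; sorted positive RHS coefficients), sorted:
[⟨2 | 0⟩, ⟨2 | 0⟩, ⟨2 | 0⟩, ⟨2 | 1⟩, ⟨2 | 1⟩, ⟨2 | 1⟩, ⟨2 | 1⟩, ⟨2 | 1⟩, ⟨2 | 1⟩, ⟨2 | 1⟩, ⟨2 | 1⟩, ⟨2 | 1⟩, ⟨2 | 2⟩, ⟨2 | 2⟩]


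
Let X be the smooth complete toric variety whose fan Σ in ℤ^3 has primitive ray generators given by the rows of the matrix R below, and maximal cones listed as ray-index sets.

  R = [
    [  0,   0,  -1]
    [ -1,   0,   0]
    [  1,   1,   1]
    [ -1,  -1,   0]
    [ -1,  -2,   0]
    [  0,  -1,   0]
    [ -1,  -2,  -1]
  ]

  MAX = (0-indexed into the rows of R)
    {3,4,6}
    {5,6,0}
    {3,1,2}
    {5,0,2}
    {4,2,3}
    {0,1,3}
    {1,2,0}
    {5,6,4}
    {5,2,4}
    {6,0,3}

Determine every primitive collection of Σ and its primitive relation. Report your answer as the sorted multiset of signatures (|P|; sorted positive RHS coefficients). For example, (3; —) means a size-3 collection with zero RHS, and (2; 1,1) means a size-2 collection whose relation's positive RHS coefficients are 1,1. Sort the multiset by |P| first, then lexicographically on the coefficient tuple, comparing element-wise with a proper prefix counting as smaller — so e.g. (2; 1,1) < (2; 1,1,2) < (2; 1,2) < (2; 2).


Minimal non-faces — 7 found among 7 rays, 10 max cones:

  P = {0,4}:  v_{0} + v_{4} = v_{6}  so sig = (2; 1)
  P = {1,5}:  v_{1} + v_{5} = v_{3}  so sig = (2; 1)
  P = {2,6}:  v_{2} + v_{6} = v_{5}  so sig = (2; 1)
  P = {3,5}:  v_{3} + v_{5} = v_{4}  so sig = (2; 1)
  P = {1,6}:  v_{1} + v_{6} = v_{0} + 2·v_{3}  so sig = (2; 1,2)
  P = {1,4}:  v_{1} + v_{4} = 2·v_{3}  so sig = (2; 2)
  P = {0,2,3}:  v_{0} + v_{2} + v_{3} = 0  so sig = (3; —)

Signatures (|P|; sorted positive RHS coefficients), sorted:
    (2; 1)
    (2; 1)
    (2; 1)
    (2; 1)
    (2; 1,2)
    (2; 2)
    (3; —)


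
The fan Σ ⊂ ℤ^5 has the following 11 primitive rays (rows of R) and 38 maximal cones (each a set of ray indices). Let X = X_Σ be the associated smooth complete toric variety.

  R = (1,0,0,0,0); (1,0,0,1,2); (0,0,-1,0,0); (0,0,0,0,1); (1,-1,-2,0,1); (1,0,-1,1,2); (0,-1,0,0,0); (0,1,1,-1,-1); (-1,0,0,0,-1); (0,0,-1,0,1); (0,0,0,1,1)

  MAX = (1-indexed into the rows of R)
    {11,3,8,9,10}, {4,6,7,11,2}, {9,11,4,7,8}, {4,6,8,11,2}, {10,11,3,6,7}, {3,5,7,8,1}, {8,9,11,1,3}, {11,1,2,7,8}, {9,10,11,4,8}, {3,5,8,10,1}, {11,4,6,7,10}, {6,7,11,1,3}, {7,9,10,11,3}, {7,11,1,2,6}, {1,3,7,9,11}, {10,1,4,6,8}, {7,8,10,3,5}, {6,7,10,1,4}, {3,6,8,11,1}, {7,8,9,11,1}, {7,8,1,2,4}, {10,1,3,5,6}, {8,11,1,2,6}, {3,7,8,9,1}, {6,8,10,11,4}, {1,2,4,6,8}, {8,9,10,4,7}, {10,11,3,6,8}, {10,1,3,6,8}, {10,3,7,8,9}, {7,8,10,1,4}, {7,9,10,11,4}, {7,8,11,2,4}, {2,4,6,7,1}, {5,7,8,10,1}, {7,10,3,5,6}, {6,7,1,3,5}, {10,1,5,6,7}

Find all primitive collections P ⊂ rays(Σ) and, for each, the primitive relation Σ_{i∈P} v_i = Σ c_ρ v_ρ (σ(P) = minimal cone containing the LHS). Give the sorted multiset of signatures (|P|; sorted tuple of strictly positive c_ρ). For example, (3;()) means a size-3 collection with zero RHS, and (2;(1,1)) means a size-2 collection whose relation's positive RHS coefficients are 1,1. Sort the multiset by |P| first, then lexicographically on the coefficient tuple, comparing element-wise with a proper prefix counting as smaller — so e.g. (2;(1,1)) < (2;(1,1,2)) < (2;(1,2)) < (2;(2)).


Δ(Σ) — 11 vertices, 18 min non-faces:

  P={2,3}:  v_{2} + v_{3} = v_{6}  ⟹  sig = (2;(1))
  P={2,9}:  v_{2} + v_{9} = v_{11}  ⟹  sig = (2;(1))
  P={3,4}:  v_{3} + v_{4} = v_{10}  ⟹  sig = (2;(1))
  P={2,10}:  v_{2} + v_{10} = v_{4} + v_{6}  ⟹  sig = (2;(1,1))
  P={6,9}:  v_{6} + v_{9} = v_{3} + v_{11}  ⟹  sig = (2;(1,1))
  P={5,11}:  v_{5} + v_{11} = v_{3} + v_{6} + v_{7}  ⟹  sig = (2;(1,1,1))
  P={2,5}:  v_{2} + v_{5} = v_{1} + v_{6} + v_{7} + v_{10}  ⟹  sig = (2;(1,1,1,1))
  P={4,5}:  v_{4} + v_{5} = v_{1} + v_{7} + 2·v_{10}  ⟹  sig = (2;(1,1,2))
  P={5,9}:  v_{5} + v_{9} = 2·v_{3} + v_{7}  ⟹  sig = (2;(1,2))
  P={1,4,9}:  v_{1} + v_{4} + v_{9} = 0  ⟹  sig = (3;())
  P={1,4,11}:  v_{1} + v_{4} + v_{11} = v_{2}  ⟹  sig = (3;(1))
  P={1,9,10}:  v_{1} + v_{9} + v_{10} = v_{3}  ⟹  sig = (3;(1))
  P={1,10,11}:  v_{1} + v_{10} + v_{11} = v_{6}  ⟹  sig = (3;(1))
  P={6,7,8}:  v_{6} + v_{7} + v_{8} = v_{1} + v_{4}  ⟹  sig = (3;(1,1))
  P={5,6,8}:  v_{5} + v_{6} + v_{8} = 2·v_{1} + 2·v_{10}  ⟹  sig = (3;(2,2))
  P={3,7,8,11}:  v_{3} + v_{7} + v_{8} + v_{11} = 0  ⟹  sig = (4;())
  P={1,3,7,10}:  v_{1} + v_{3} + v_{7} + v_{10} = v_{5}  ⟹  sig = (4;(1))
  P={7,8,10,11}:  v_{7} + v_{8} + v_{10} + v_{11} = v_{4}  ⟹  sig = (4;(1))

so the primitive-relation signature multiset is
{ (2;(1)) ×3,  (2;(1,1)) ×2,  (2;(1,1,1)),  (2;(1,1,1,1)),  (2;(1,1,2)),  (2;(1,2)),  (3;()),  (3;(1)) ×3,  (3;(1,1)),  (3;(2,2)),  (4;()),  (4;(1)) ×2 }


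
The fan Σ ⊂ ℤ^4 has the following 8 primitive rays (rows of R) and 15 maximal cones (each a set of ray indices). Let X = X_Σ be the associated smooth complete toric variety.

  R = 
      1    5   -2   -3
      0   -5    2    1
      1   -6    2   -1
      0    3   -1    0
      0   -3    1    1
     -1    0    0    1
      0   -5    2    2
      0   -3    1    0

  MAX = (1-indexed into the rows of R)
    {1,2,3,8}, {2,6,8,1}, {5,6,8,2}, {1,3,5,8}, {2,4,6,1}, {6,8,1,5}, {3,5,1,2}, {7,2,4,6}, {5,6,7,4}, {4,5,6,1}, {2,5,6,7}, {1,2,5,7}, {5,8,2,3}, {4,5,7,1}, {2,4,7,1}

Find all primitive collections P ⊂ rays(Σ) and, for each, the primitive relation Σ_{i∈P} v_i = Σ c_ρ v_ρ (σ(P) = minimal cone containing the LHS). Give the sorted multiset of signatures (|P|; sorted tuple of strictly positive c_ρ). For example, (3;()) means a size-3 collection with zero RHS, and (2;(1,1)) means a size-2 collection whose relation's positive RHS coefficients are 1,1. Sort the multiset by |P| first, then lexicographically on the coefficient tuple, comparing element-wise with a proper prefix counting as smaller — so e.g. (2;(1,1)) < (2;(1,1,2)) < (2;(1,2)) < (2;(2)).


Σ has 9 primitive collections:

  • {4,8}:  v_{4} + v_{8} = 0  ⟹  sig = (2;())
  • {7,8}:  v_{7} + v_{8} = v_{2} + v_{5}  ⟹  sig = (2;(1,1))
  • {3,4}:  v_{3} + v_{4} = v_{1} + v_{2} + v_{5}  ⟹  sig = (2;(1,1,1))
  • {3,7}:  v_{3} + v_{7} = v_{1} + 2·v_{2} + 2·v_{5}  ⟹  sig = (2;(1,2,2))
  • {3,6}:  v_{3} + v_{6} = 2·v_{8}  ⟹  sig = (2;(2))
  • {1,6,7}:  v_{1} + v_{6} + v_{7} = 0  ⟹  sig = (3;())
  • {2,4,5}:  v_{2} + v_{4} + v_{5} = v_{7}  ⟹  sig = (3;(1))
  • {1,2,5,6}:  v_{1} + v_{2} + v_{5} + v_{6} = v_{8}  ⟹  sig = (4;(1))
  • {1,2,5,8}:  v_{1} + v_{2} + v_{5} + v_{8} = v_{3}  ⟹  sig = (4;(1))

so the primitive-relation signature multiset is
    (2;())
    (2;(1,1))
    (2;(1,1,1))
    (2;(1,2,2))
    (2;(2))
    (3;())
    (3;(1))
    (4;(1))
    (4;(1))


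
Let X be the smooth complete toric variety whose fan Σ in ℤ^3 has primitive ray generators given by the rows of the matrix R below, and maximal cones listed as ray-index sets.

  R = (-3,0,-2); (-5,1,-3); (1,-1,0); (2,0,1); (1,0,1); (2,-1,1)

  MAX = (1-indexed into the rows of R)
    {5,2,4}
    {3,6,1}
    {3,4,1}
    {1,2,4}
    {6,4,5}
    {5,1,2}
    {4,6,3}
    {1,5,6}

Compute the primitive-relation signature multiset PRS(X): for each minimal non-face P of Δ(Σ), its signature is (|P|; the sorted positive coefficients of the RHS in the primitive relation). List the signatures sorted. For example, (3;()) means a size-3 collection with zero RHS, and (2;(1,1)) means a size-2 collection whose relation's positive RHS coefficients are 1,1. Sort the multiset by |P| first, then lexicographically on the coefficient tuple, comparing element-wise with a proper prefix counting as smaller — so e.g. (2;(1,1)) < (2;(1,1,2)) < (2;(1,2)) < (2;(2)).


5 collections generate NE(X_Σ); each relation:

  {2,6}:  v_{2} + v_{6} = v_{1}  so sig = (2;(1))
  {3,5}:  v_{3} + v_{5} = v_{6}  so sig = (2;(1))
  {2,3}:  v_{2} + v_{3} = 2·v_{1} + v_{4}  so sig = (2;(1,2))
  {1,4,5}:  v_{1} + v_{4} + v_{5} = 0  so sig = (3;())
  {1,4,6}:  v_{1} + v_{4} + v_{6} = v_{3}  so sig = (3;(1))

Signatures (|P|; sorted positive RHS coefficients), sorted:
    (2;(1))
    (2;(1))
    (2;(1,2))
    (3;())
    (3;(1))


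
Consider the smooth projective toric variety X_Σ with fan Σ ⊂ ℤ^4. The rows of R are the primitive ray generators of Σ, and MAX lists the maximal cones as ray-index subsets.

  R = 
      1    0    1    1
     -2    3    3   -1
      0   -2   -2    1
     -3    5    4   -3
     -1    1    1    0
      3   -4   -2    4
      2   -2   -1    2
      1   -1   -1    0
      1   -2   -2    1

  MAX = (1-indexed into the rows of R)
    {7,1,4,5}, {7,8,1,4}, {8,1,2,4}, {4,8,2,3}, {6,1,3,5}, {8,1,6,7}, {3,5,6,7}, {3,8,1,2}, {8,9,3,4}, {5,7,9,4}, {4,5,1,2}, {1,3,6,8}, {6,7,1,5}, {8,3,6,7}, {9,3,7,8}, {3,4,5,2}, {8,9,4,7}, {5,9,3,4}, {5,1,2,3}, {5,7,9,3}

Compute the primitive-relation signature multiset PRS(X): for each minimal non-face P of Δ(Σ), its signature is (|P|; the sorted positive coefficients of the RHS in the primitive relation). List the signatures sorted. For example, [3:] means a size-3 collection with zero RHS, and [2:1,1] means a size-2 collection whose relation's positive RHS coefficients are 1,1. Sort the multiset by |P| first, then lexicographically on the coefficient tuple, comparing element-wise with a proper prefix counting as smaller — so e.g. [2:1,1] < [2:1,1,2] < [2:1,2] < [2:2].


Minimal non-faces — 10 found among 9 rays, 20 max cones:

  • {5,8}:  v_{5} + v_{8} = 0  so sig = [2:]
  • {1,9}:  v_{1} + v_{9} = v_{7}  so sig = [2:1]
  • {2,9}:  v_{2} + v_{9} = v_{5}  so sig = [2:1]
  • {2,7}:  v_{2} + v_{7} = v_{1} + v_{5}  so sig = [2:1,1]
  • {4,6}:  v_{4} + v_{6} = v_{1} + v_{5}  so sig = [2:1,1]
  • {2,6}:  v_{2} + v_{6} = 2·v_{1} + v_{3} + v_{5}  so sig = [2:1,1,2]
  • {6,9}:  v_{6} + v_{9} = v_{3} + 2·v_{7}  so sig = [2:1,2]
  • {1,3,4}:  v_{1} + v_{3} + v_{4} = v_{2}  so sig = [3:1]
  • {1,3,7}:  v_{1} + v_{3} + v_{7} = v_{6}  so sig = [3:1]
  • {3,4,7}:  v_{3} + v_{4} + v_{7} = v_{5}  so sig = [3:1]

so the primitive-relation signature multiset is
[[2:], [2:1], [2:1], [2:1,1], [2:1,1], [2:1,1,2], [2:1,2], [3:1], [3:1], [3:1]]


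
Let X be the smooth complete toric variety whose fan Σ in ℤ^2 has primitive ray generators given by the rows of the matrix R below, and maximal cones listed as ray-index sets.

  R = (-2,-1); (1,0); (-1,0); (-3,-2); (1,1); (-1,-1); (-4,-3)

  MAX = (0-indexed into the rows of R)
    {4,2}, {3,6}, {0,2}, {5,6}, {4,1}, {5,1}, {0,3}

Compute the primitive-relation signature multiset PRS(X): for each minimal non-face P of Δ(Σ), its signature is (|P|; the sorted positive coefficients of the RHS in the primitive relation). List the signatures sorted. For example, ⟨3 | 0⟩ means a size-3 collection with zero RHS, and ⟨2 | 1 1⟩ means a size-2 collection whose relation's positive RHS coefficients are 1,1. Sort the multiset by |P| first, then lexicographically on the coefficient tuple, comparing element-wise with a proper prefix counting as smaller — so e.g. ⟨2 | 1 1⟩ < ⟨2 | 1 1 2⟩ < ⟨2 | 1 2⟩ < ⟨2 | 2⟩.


Minimal non-faces — 14 found among 7 rays, 7 max cones:

  • {1,2}:  v_{1} + v_{2} = 0  ⟹  sig = ⟨2 | 0⟩
  • {4,5}:  v_{4} + v_{5} = 0  ⟹  sig = ⟨2 | 0⟩
  • {0,1}:  v_{0} + v_{1} = v_{5}  ⟹  sig = ⟨2 | 1⟩
  • {0,4}:  v_{0} + v_{4} = v_{2}  ⟹  sig = ⟨2 | 1⟩
  • {0,5}:  v_{0} + v_{5} = v_{3}  ⟹  sig = ⟨2 | 1⟩
  • {2,5}:  v_{2} + v_{5} = v_{0}  ⟹  sig = ⟨2 | 1⟩
  • {3,4}:  v_{3} + v_{4} = v_{0}  ⟹  sig = ⟨2 | 1⟩
  • {3,5}:  v_{3} + v_{5} = v_{6}  ⟹  sig = ⟨2 | 1⟩
  • {4,6}:  v_{4} + v_{6} = v_{3}  ⟹  sig = ⟨2 | 1⟩
  • {2,6}:  v_{2} + v_{6} = v_{0} + v_{3}  ⟹  sig = ⟨2 | 1 1⟩
  • {0,6}:  v_{0} + v_{6} = 2·v_{3}  ⟹  sig = ⟨2 | 2⟩
  • {1,3}:  v_{1} + v_{3} = 2·v_{5}  ⟹  sig = ⟨2 | 2⟩
  • {2,3}:  v_{2} + v_{3} = 2·v_{0}  ⟹  sig = ⟨2 | 2⟩
  • {1,6}:  v_{1} + v_{6} = 3·v_{5}  ⟹  sig = ⟨2 | 3⟩

so the primitive-relation signature multiset is
{ ⟨2 | 0⟩ ×2,  ⟨2 | 1⟩ ×7,  ⟨2 | 1 1⟩,  ⟨2 | 2⟩ ×3,  ⟨2 | 3⟩ }


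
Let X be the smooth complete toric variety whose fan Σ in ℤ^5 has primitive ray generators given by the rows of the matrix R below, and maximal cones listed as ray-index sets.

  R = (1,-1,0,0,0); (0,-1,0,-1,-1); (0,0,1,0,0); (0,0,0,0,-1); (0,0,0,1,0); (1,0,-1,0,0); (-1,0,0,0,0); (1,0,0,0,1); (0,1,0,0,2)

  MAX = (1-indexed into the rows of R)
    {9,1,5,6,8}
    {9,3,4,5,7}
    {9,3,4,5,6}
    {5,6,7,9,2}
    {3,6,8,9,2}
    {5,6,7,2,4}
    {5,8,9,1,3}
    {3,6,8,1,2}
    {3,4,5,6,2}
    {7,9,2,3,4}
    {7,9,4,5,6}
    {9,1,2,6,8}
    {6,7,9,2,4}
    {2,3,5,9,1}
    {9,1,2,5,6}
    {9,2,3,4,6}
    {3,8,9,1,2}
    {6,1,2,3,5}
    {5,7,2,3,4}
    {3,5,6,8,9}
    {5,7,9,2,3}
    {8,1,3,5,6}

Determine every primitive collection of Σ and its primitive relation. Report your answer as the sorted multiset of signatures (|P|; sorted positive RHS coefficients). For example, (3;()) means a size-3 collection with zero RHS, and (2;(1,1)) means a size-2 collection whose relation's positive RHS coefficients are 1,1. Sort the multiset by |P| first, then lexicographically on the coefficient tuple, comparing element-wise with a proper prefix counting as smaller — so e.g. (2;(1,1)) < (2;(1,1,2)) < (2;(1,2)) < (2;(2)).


|primitive collections| = 9. Relations:

  P = {4,8}:  v_{4} + v_{8} = v_{3} + v_{6} ; sig = (2;(1,1))
  P = {7,8}:  v_{7} + v_{8} = v_{2} + v_{5} + v_{9} ; sig = (2;(1,1,1))
  P = {1,4}:  v_{1} + v_{4} = v_{2} + v_{3} + v_{5} + v_{6} ; sig = (2;(1,1,1,1))
  P = {1,7}:  v_{1} + v_{7} = 2·v_{2} + 2·v_{5} + v_{9} ; sig = (2;(1,2,2))
  P = {3,6,7}:  v_{3} + v_{6} + v_{7} = 0 ; sig = (3;())
  P = {2,5,8}:  v_{2} + v_{5} + v_{8} = v_{1} ; sig = (3;(1))
  P = {2,4,5,9}:  v_{2} + v_{4} + v_{5} + v_{9} = 0 ; sig = (4;())
  P = {1,3,6,9}:  v_{1} + v_{3} + v_{6} + v_{9} = 2·v_{8} ; sig = (4;(2))
  P = {2,3,5,6,9}:  v_{2} + v_{3} + v_{5} + v_{6} + v_{9} = v_{8} ; sig = (5;(1))

Hence PRS(X_Σ) =
    |P|=2: 4 collections, coeffs (1,1), (1,1,1), (1,1,1,1), (1,2,2)
    |P|=3: 2 collections, coeffs (), (1)
    |P|=4: 2 collections, coeffs (), (2)
    |P|=5: 1 collection, coeffs (1)


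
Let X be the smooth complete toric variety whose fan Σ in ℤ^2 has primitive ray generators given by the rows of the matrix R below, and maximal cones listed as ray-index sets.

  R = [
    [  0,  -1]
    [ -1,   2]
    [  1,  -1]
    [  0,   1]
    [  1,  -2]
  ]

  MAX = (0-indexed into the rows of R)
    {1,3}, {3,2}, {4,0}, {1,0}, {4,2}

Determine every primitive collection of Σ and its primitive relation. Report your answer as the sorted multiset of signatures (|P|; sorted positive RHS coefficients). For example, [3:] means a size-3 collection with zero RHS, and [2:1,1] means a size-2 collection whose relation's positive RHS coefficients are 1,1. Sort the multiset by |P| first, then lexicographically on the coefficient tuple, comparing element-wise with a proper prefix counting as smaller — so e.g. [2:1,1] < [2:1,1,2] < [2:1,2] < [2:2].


|primitive collections| = 5. Relations:

  P = {0,3}:  v_{0} + v_{3} = 0  →  sig = [2:]
  P = {1,4}:  v_{1} + v_{4} = 0  →  sig = [2:]
  P = {0,2}:  v_{0} + v_{2} = v_{4}  →  sig = [2:1]
  P = {1,2}:  v_{1} + v_{2} = v_{3}  →  sig = [2:1]
  P = {3,4}:  v_{3} + v_{4} = v_{2}  →  sig = [2:1]

Signatures (|P|; sorted positive RHS coefficients), sorted:
    |P|=2: 5 collections, coeffs (), (), (1), (1), (1)


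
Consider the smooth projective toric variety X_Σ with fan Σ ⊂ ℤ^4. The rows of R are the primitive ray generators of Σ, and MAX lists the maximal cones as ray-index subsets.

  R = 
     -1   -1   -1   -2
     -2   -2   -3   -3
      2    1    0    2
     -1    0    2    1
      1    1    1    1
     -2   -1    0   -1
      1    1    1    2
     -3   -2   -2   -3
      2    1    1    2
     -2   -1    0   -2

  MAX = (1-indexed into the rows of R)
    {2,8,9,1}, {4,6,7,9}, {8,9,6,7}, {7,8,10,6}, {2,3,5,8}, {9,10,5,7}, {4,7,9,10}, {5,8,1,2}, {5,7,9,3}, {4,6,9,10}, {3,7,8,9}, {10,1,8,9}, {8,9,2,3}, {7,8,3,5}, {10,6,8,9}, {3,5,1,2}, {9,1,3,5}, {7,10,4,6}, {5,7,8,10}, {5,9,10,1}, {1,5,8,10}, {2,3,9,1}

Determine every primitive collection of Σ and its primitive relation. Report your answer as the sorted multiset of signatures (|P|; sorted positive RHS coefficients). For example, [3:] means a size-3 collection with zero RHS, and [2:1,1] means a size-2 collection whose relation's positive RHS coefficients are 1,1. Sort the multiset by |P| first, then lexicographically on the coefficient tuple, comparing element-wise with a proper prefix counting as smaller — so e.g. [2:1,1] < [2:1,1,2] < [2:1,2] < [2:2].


18 collections generate NE(X_Σ); each relation:

  P={1,7}:  v_{1} + v_{7} = 0  so sig = [2:]
  P={3,10}:  v_{3} + v_{10} = 0  so sig = [2:]
  P={2,7}:  v_{2} + v_{7} = v_{3} + v_{8}  so sig = [2:1,1]
  P={2,10}:  v_{2} + v_{10} = v_{1} + v_{8}  so sig = [2:1,1]
  P={5,6}:  v_{5} + v_{6} = v_{7} + v_{10}  so sig = [2:1,1]
  P={1,4}:  v_{1} + v_{4} = v_{6} + v_{9} + v_{10}  so sig = [2:1,1,1]
  P={1,6}:  v_{1} + v_{6} = v_{8} + v_{9} + v_{10}  so sig = [2:1,1,1]
  P={2,4}:  v_{2} + v_{4} = v_{6} + v_{8} + v_{9}  so sig = [2:1,1,1]
  P={3,4}:  v_{3} + v_{4} = v_{6} + v_{7} + v_{9}  so sig = [2:1,1,1]
  P={3,6}:  v_{3} + v_{6} = v_{7} + v_{8} + v_{9}  so sig = [2:1,1,1]
  P={2,6}:  v_{2} + v_{6} = 2·v_{8} + v_{9}  so sig = [2:1,2]
  P={4,5}:  v_{4} + v_{5} = 2·v_{7} + v_{9} + 2·v_{10}  so sig = [2:1,2,2]
  P={4,8}:  v_{4} + v_{8} = 2·v_{6}  so sig = [2:2]
  P={5,8,9}:  v_{5} + v_{8} + v_{9} = 0  so sig = [3:]
  P={1,3,8}:  v_{1} + v_{3} + v_{8} = v_{2}  so sig = [3:1]
  P={2,5,9}:  v_{2} + v_{5} + v_{9} = v_{1} + v_{3}  so sig = [3:1,1]
  P={6,7,9,10}:  v_{6} + v_{7} + v_{9} + v_{10} = v_{4}  so sig = [4:1]
  P={7,8,9,10}:  v_{7} + v_{8} + v_{9} + v_{10} = v_{6}  so sig = [4:1]

Hence PRS(X_Σ) =
{ [2:] ×2,  [2:1,1] ×3,  [2:1,1,1] ×5,  [2:1,2],  [2:1,2,2],  [2:2],  [3:],  [3:1],  [3:1,1],  [4:1] ×2 }


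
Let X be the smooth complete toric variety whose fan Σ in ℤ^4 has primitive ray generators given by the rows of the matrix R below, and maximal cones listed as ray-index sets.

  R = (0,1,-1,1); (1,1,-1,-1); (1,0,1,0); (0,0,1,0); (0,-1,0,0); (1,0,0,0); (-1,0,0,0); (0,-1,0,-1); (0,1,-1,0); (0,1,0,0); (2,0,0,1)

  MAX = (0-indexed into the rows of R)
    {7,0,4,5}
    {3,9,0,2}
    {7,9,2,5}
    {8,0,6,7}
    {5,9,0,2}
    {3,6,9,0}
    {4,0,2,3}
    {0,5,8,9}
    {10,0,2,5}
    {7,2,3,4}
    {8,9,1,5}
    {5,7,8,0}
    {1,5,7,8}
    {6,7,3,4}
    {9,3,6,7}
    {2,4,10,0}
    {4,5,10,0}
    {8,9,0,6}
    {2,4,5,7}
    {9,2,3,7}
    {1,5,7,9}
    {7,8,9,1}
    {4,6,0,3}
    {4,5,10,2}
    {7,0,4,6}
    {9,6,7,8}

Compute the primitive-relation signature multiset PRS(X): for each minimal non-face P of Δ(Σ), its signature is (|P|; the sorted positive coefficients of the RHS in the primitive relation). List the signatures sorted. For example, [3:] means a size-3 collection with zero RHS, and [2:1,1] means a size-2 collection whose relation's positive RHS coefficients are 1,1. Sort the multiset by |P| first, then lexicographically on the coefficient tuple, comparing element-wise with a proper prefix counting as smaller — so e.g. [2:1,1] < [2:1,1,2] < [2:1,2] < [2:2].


Primitive collections (23):

  {4,9}:  v_{4} + v_{9} = 0  ⟹  sig = [2:]
  {5,6}:  v_{5} + v_{6} = 0  ⟹  sig = [2:]
  {2,6}:  v_{2} + v_{6} = v_{3}  ⟹  sig = [2:1]
  {3,5}:  v_{3} + v_{5} = v_{2}  ⟹  sig = [2:1]
  {3,8}:  v_{3} + v_{8} = v_{9}  ⟹  sig = [2:1]
  {2,8}:  v_{2} + v_{8} = v_{5} + v_{9}  ⟹  sig = [2:1,1]
  {4,8}:  v_{4} + v_{8} = v_{0} + v_{7}  ⟹  sig = [2:1,1]
  {1,4}:  v_{1} + v_{4} = v_{5} + v_{7} + v_{8}  ⟹  sig = [2:1,1,1]
  {1,6}:  v_{1} + v_{6} = v_{7} + v_{8} + v_{9}  ⟹  sig = [2:1,1,1]
  {6,10}:  v_{6} + v_{10} = v_{0} + v_{2} + v_{4}  ⟹  sig = [2:1,1,1]
  {9,10}:  v_{9} + v_{10} = v_{0} + v_{2} + v_{5}  ⟹  sig = [2:1,1,1]
  {1,3}:  v_{1} + v_{3} = v_{5} + v_{7} + 2·v_{9}  ⟹  sig = [2:1,1,2]
  {3,10}:  v_{3} + v_{10} = v_{0} + 2·v_{2} + v_{4}  ⟹  sig = [2:1,1,2]
  {0,1}:  v_{0} + v_{1} = v_{5} + 2·v_{8}  ⟹  sig = [2:1,2]
  {7,10}:  v_{7} + v_{10} = v_{4} + 2·v_{5}  ⟹  sig = [2:1,2]
  {8,10}:  v_{8} + v_{10} = v_{0} + 2·v_{5}  ⟹  sig = [2:1,2]
  {1,2}:  v_{1} + v_{2} = 2·v_{5} + v_{7} + 2·v_{9}  ⟹  sig = [2:1,2,2]
  {1,10}:  v_{1} + v_{10} = 3·v_{5} + v_{8}  ⟹  sig = [2:1,3]
  {0,3,7}:  v_{0} + v_{3} + v_{7} = 0  ⟹  sig = [3:]
  {0,2,7}:  v_{0} + v_{2} + v_{7} = v_{5}  ⟹  sig = [3:1]
  {0,7,9}:  v_{0} + v_{7} + v_{9} = v_{8}  ⟹  sig = [3:1]
  {0,2,4,5}:  v_{0} + v_{2} + v_{4} + v_{5} = v_{10}  ⟹  sig = [4:1]
  {5,7,8,9}:  v_{5} + v_{7} + v_{8} + v_{9} = v_{1}  ⟹  sig = [4:1]

Hence PRS(X_Σ) =
    |P|=2: 18 collections, coeffs (), (), (1), (1), (1), (1,1), (1,1), (1,1,1), (1,1,1), (1,1,1), (1,1,1), (1,1,2), (1,1,2), (1,2), (1,2), (1,2), (1,2,2), (1,3)
    |P|=3: 3 collections, coeffs (), (1), (1)
    |P|=4: 2 collections, coeffs (1), (1)


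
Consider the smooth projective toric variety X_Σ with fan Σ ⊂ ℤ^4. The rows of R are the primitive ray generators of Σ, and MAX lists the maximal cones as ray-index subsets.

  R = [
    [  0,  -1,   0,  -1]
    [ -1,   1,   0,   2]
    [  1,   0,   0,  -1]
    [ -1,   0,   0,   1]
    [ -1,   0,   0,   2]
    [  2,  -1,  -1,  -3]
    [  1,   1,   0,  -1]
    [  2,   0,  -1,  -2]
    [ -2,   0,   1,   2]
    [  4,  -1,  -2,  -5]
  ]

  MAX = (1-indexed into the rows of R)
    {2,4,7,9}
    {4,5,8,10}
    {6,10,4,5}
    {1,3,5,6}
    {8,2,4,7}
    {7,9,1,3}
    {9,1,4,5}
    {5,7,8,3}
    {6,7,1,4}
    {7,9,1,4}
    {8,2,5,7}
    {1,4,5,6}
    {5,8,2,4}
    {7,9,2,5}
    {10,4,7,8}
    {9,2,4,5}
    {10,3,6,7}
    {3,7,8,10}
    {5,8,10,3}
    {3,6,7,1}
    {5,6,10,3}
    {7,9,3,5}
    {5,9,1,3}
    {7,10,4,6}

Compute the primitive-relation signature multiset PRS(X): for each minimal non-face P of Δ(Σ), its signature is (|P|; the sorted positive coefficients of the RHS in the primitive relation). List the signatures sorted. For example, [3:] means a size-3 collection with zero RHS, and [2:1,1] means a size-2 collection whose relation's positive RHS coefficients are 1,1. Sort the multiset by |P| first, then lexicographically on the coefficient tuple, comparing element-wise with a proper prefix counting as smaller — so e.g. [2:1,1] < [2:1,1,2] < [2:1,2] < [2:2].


Primitive collections (15):

  • {3,4}:  v_{3} + v_{4} = 0  →  sig = [2:]
  • {8,9}:  v_{8} + v_{9} = 0  →  sig = [2:]
  • {1,2}:  v_{1} + v_{2} = v_{4}  →  sig = [2:1]
  • {1,8}:  v_{1} + v_{8} = v_{6}  →  sig = [2:1]
  • {6,8}:  v_{6} + v_{8} = v_{10}  →  sig = [2:1]
  • {6,9}:  v_{6} + v_{9} = v_{1}  →  sig = [2:1]
  • {9,10}:  v_{9} + v_{10} = v_{6}  →  sig = [2:1]
  • {2,3}:  v_{2} + v_{3} = v_{5} + v_{7}  →  sig = [2:1,1]
  • {2,6}:  v_{2} + v_{6} = v_{4} + v_{8}  →  sig = [2:1,1]
  • {2,10}:  v_{2} + v_{10} = v_{4} + 2·v_{8}  →  sig = [2:1,2]
  • {1,10}:  v_{1} + v_{10} = 2·v_{6}  →  sig = [2:2]
  • {1,5,7}:  v_{1} + v_{5} + v_{7} = 0  →  sig = [3:]
  • {4,5,7}:  v_{4} + v_{5} + v_{7} = v_{2}  →  sig = [3:1]
  • {5,6,7}:  v_{5} + v_{6} + v_{7} = v_{8}  →  sig = [3:1]
  • {5,7,10}:  v_{5} + v_{7} + v_{10} = 2·v_{8}  →  sig = [3:2]

so the primitive-relation signature multiset is
{ [2:] ×2,  [2:1] ×5,  [2:1,1] ×2,  [2:1,2],  [2:2],  [3:],  [3:1] ×2,  [3:2] }


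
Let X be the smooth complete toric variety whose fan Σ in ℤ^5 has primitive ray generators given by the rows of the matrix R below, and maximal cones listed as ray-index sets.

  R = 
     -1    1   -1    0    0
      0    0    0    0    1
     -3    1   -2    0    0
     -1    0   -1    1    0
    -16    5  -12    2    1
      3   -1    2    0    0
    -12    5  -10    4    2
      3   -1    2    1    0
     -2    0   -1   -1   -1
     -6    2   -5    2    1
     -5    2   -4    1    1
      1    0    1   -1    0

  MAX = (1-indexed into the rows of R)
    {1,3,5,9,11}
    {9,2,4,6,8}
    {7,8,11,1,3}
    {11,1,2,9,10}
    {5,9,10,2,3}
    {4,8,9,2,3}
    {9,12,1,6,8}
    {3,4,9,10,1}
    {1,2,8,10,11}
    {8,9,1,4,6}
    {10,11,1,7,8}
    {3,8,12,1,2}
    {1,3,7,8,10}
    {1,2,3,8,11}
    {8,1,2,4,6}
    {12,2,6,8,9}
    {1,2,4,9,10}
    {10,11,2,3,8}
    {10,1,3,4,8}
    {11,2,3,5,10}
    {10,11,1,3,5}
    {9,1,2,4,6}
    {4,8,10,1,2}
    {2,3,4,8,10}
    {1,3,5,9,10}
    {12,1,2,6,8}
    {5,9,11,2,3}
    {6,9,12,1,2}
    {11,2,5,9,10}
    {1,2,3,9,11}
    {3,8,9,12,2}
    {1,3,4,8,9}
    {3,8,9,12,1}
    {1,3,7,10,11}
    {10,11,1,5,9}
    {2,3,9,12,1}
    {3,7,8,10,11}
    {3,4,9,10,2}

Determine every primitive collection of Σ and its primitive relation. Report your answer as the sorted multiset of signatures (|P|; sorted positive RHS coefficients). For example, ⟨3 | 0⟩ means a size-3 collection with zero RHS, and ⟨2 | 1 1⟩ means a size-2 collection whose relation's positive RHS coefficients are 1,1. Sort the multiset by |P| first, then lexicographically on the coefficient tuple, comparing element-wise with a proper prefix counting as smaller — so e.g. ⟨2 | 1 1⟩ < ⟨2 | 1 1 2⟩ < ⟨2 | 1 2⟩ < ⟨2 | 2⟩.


The 25 primitive collections of Σ (r=12, n=5):

  {3,6}:  v_{3} + v_{6} = 0  ⟹  sig = ⟨2 | 0⟩
  {4,12}:  v_{4} + v_{12} = 0  ⟹  sig = ⟨2 | 0⟩
  {4,11}:  v_{4} + v_{11} = v_{10}  ⟹  sig = ⟨2 | 1⟩
  {10,12}:  v_{10} + v_{12} = v_{11}  ⟹  sig = ⟨2 | 1⟩
  {5,6}:  v_{5} + v_{6} = v_{9} + v_{10} + v_{11}  ⟹  sig = ⟨2 | 1 1 1⟩
  {6,11}:  v_{6} + v_{11} = v_{1} + v_{2} + v_{4}  ⟹  sig = ⟨2 | 1 1 1⟩
  {11,12}:  v_{11} + v_{12} = v_{1} + v_{2} + v_{3}  ⟹  sig = ⟨2 | 1 1 1⟩
  {6,7}:  v_{6} + v_{7} = v_{1} + v_{8} + v_{10} + v_{11}  ⟹  sig = ⟨2 | 1 1 1 1⟩
  {4,7}:  v_{4} + v_{7} = v_{1} + v_{3} + v_{8} + 2·v_{10}  ⟹  sig = ⟨2 | 1 1 1 2⟩
  {7,9}:  v_{7} + v_{9} = v_{1} + 2·v_{3} + v_{4} + v_{10}  ⟹  sig = ⟨2 | 1 1 1 2⟩
  {7,12}:  v_{7} + v_{12} = v_{1} + v_{3} + v_{8} + 2·v_{11}  ⟹  sig = ⟨2 | 1 1 1 2⟩
  {4,5}:  v_{4} + v_{5} = v_{3} + v_{9} + 2·v_{10}  ⟹  sig = ⟨2 | 1 1 2⟩
  {5,8}:  v_{5} + v_{8} = 2·v_{3} + v_{4} + v_{10}  ⟹  sig = ⟨2 | 1 1 2⟩
  {5,12}:  v_{5} + v_{12} = v_{3} + v_{9} + 2·v_{11}  ⟹  sig = ⟨2 | 1 1 2⟩
  {6,10}:  v_{6} + v_{10} = v_{1} + v_{2} + 2·v_{4}  ⟹  sig = ⟨2 | 1 1 2⟩
  {2,7}:  v_{2} + v_{7} = v_{8} + 3·v_{11}  ⟹  sig = ⟨2 | 1 3⟩
  {5,7}:  v_{5} + v_{7} = v_{1} + 3·v_{3} + 3·v_{10}  ⟹  sig = ⟨2 | 1 3 3⟩
  {8,9,11}:  v_{8} + v_{9} + v_{11} = v_{3} + v_{4}  ⟹  sig = ⟨3 | 1 1⟩
  {8,9,10}:  v_{8} + v_{9} + v_{10} = v_{3} + 2·v_{4}  ⟹  sig = ⟨3 | 1 2⟩
  {1,2,5}:  v_{1} + v_{2} + v_{5} = v_{9} + 3·v_{11}  ⟹  sig = ⟨3 | 1 3⟩
  {1,2,8,9}:  v_{1} + v_{2} + v_{8} + v_{9} = 0  ⟹  sig = ⟨4 | 0⟩
  {1,2,3,4}:  v_{1} + v_{2} + v_{3} + v_{4} = v_{11}  ⟹  sig = ⟨4 | 1⟩
  {3,9,10,11}:  v_{3} + v_{9} + v_{10} + v_{11} = v_{5}  ⟹  sig = ⟨4 | 1⟩
  {1,2,3,10}:  v_{1} + v_{2} + v_{3} + v_{10} = 2·v_{11}  ⟹  sig = ⟨4 | 2⟩
  {1,3,8,10,11}:  v_{1} + v_{3} + v_{8} + v_{10} + v_{11} = v_{7}  ⟹  sig = ⟨5 | 1⟩

so the primitive-relation signature multiset is
    ⟨2 | 0⟩
    ⟨2 | 0⟩
    ⟨2 | 1⟩
    ⟨2 | 1⟩
    ⟨2 | 1 1 1⟩
    ⟨2 | 1 1 1⟩
    ⟨2 | 1 1 1⟩
    ⟨2 | 1 1 1 1⟩
    ⟨2 | 1 1 1 2⟩
    ⟨2 | 1 1 1 2⟩
    ⟨2 | 1 1 1 2⟩
    ⟨2 | 1 1 2⟩
    ⟨2 | 1 1 2⟩
    ⟨2 | 1 1 2⟩
    ⟨2 | 1 1 2⟩
    ⟨2 | 1 3⟩
    ⟨2 | 1 3 3⟩
    ⟨3 | 1 1⟩
    ⟨3 | 1 2⟩
    ⟨3 | 1 3⟩
    ⟨4 | 0⟩
    ⟨4 | 1⟩
    ⟨4 | 1⟩
    ⟨4 | 2⟩
    ⟨5 | 1⟩


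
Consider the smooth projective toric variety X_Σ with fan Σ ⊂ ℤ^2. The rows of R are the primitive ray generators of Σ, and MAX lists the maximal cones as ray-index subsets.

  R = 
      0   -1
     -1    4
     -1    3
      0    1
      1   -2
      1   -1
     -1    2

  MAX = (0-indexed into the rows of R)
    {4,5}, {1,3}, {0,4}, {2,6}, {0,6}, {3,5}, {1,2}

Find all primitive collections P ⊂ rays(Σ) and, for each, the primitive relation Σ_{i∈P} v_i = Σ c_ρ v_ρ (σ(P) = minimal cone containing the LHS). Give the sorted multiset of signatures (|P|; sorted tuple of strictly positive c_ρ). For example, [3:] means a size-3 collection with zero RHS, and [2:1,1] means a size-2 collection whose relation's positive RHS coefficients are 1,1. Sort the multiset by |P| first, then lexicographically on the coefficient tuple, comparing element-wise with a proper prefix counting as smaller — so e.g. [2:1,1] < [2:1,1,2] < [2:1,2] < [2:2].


Minimal non-faces — 14 found among 7 rays, 7 max cones:

  P = {0,3}:  v_{0} + v_{3} = 0 — sig = [2:]
  P = {4,6}:  v_{4} + v_{6} = 0 — sig = [2:]
  P = {0,1}:  v_{0} + v_{1} = v_{2} — sig = [2:1]
  P = {0,2}:  v_{0} + v_{2} = v_{6} — sig = [2:1]
  P = {0,5}:  v_{0} + v_{5} = v_{4} — sig = [2:1]
  P = {2,3}:  v_{2} + v_{3} = v_{1} — sig = [2:1]
  P = {2,4}:  v_{2} + v_{4} = v_{3} — sig = [2:1]
  P = {3,4}:  v_{3} + v_{4} = v_{5} — sig = [2:1]
  P = {3,6}:  v_{3} + v_{6} = v_{2} — sig = [2:1]
  P = {5,6}:  v_{5} + v_{6} = v_{3} — sig = [2:1]
  P = {1,4}:  v_{1} + v_{4} = 2·v_{3} — sig = [2:2]
  P = {1,6}:  v_{1} + v_{6} = 2·v_{2} — sig = [2:2]
  P = {2,5}:  v_{2} + v_{5} = 2·v_{3} — sig = [2:2]
  P = {1,5}:  v_{1} + v_{5} = 3·v_{3} — sig = [2:3]

so the primitive-relation signature multiset is
{ [2:] ×2,  [2:1] ×8,  [2:2] ×3,  [2:3] }


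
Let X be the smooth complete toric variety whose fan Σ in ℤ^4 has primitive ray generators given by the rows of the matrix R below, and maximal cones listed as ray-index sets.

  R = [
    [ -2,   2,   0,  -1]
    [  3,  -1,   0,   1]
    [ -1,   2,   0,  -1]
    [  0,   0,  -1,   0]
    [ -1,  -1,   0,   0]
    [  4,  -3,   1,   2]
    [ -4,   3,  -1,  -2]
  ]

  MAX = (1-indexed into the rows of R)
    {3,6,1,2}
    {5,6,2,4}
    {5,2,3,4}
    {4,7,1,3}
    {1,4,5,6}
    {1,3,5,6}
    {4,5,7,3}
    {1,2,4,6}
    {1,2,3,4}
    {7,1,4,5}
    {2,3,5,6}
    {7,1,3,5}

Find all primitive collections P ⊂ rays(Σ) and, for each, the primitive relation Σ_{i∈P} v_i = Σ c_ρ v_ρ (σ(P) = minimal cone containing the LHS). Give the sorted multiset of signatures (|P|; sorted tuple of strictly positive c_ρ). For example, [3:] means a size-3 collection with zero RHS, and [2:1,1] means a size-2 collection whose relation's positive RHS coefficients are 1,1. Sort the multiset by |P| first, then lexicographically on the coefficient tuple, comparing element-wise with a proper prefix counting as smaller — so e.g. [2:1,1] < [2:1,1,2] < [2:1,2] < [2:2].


5 minimal non-faces of Δ(Σ) (on 7 rays):

  P={6,7}:  v_{6} + v_{7} = 0  ⇒ sig = [2:]
  P={2,7}:  v_{2} + v_{7} = v_{3} + v_{4}  ⇒ sig = [2:1,1]
  P={1,2,5}:  v_{1} + v_{2} + v_{5} = 0  ⇒ sig = [3:]
  P={3,4,6}:  v_{3} + v_{4} + v_{6} = v_{2}  ⇒ sig = [3:1]
  P={1,3,4,5}:  v_{1} + v_{3} + v_{4} + v_{5} = v_{7}  ⇒ sig = [4:1]

Signatures (|P|; sorted positive RHS coefficients), sorted:
{ [2:],  [2:1,1],  [3:],  [3:1],  [4:1] }


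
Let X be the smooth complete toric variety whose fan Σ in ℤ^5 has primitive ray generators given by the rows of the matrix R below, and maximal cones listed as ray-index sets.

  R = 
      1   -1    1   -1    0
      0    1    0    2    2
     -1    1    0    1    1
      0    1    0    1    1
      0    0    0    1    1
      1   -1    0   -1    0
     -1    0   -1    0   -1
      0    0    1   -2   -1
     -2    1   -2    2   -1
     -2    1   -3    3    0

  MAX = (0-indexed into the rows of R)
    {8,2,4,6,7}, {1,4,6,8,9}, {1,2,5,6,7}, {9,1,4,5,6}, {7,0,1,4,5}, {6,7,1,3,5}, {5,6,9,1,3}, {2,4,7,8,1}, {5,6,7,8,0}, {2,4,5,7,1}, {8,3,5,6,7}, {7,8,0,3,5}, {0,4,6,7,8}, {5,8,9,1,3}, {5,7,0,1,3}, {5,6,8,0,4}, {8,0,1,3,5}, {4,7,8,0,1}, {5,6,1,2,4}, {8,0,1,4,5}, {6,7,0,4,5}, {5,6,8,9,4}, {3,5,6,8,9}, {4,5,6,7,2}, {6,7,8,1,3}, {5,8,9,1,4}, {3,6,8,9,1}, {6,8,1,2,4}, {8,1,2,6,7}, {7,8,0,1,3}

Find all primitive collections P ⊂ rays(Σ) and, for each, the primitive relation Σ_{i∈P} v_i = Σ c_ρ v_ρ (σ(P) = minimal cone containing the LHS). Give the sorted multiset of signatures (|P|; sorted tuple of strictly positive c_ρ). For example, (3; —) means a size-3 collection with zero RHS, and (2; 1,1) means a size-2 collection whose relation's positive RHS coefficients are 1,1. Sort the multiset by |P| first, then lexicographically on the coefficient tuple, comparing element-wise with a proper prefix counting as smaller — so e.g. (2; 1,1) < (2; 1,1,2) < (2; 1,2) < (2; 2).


Primitive collections (13):

  • {3,4}:  v_{3} + v_{4} = v_{1}  ⟹  sig = (2; 1)
  • {0,9}:  v_{0} + v_{9} = v_{4} + v_{5} + v_{8}  ⟹  sig = (2; 1,1,1)
  • {2,3}:  v_{2} + v_{3} = 2·v_{1} + v_{6} + v_{7}  ⟹  sig = (2; 1,1,2)
  • {0,2}:  v_{0} + v_{2} = 2·v_{4} + v_{7}  ⟹  sig = (2; 1,2)
  • {7,9}:  v_{7} + v_{9} = v_{3} + 2·v_{6}  ⟹  sig = (2; 1,2)
  • {2,9}:  v_{2} + v_{9} = 2·v_{1} + 3·v_{6}  ⟹  sig = (2; 2,3)
  • {0,3,6}:  v_{0} + v_{3} + v_{6} = 0  ⟹  sig = (3; —)
  • {0,1,6}:  v_{0} + v_{1} + v_{6} = v_{4}  ⟹  sig = (3; 1)
  • {2,5,8}:  v_{2} + v_{5} + v_{8} = v_{1} + 2·v_{6}  ⟹  sig = (3; 1,2)
  • {1,4,6,7}:  v_{1} + v_{4} + v_{6} + v_{7} = v_{2}  ⟹  sig = (4; 1)
  • {1,5,6,8}:  v_{1} + v_{5} + v_{6} + v_{8} = v_{9}  ⟹  sig = (4; 1)
  • {4,5,7,8}:  v_{4} + v_{5} + v_{7} + v_{8} = v_{6}  ⟹  sig = (4; 1)
  • {1,5,7,8}:  v_{1} + v_{5} + v_{7} + v_{8} = v_{3} + v_{6}  ⟹  sig = (4; 1,1)

so the primitive-relation signature multiset is
{ (2; 1),  (2; 1,1,1),  (2; 1,1,2),  (2; 1,2) ×2,  (2; 2,3),  (3; —),  (3; 1),  (3; 1,2),  (4; 1) ×3,  (4; 1,1) }


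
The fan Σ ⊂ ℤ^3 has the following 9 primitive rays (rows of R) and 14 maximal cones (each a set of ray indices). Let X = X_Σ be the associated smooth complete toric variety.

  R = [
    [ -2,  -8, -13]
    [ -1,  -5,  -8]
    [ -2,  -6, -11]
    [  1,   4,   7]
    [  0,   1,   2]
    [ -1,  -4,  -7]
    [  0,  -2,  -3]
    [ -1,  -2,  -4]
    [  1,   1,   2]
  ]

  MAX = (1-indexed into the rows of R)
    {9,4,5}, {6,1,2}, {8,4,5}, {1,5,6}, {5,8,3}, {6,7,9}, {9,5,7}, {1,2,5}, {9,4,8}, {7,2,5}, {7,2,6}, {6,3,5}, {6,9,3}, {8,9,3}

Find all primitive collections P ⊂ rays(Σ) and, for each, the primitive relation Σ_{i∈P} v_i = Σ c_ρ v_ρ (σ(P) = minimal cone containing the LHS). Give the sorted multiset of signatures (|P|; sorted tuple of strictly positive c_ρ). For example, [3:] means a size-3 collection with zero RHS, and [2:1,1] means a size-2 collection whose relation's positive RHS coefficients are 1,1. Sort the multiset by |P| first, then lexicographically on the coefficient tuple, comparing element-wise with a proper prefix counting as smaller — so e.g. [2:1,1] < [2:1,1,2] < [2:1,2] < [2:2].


The 20 primitive collections of Σ (r=9, n=3):

  P = {4,6}:  v_{4} + v_{6} = 0  ⇒ sig = [2:]
  P = {3,4}:  v_{3} + v_{4} = v_{8}  ⇒ sig = [2:1]
  P = {6,8}:  v_{6} + v_{8} = v_{3}  ⇒ sig = [2:1]
  P = {7,8}:  v_{7} + v_{8} = v_{6}  ⇒ sig = [2:1]
  P = {1,4}:  v_{1} + v_{4} = v_{2} + v_{5}  ⇒ sig = [2:1,1]
  P = {1,9}:  v_{1} + v_{9} = v_{2} + v_{7}  ⇒ sig = [2:1,1]
  P = {2,4}:  v_{2} + v_{4} = v_{5} + v_{7}  ⇒ sig = [2:1,1]
  P = {4,7}:  v_{4} + v_{7} = v_{5} + v_{9}  ⇒ sig = [2:1,1]
  P = {2,8}:  v_{2} + v_{8} = v_{5} + 2·v_{6}  ⇒ sig = [2:1,2]
  P = {2,3}:  v_{2} + v_{3} = v_{5} + 3·v_{6}  ⇒ sig = [2:1,3]
  P = {1,7}:  v_{1} + v_{7} = 2·v_{2}  ⇒ sig = [2:2]
  P = {2,9}:  v_{2} + v_{9} = 2·v_{7}  ⇒ sig = [2:2]
  P = {3,7}:  v_{3} + v_{7} = 2·v_{6}  ⇒ sig = [2:2]
  P = {1,8}:  v_{1} + v_{8} = 2·v_{5} + 3·v_{6}  ⇒ sig = [2:2,3]
  P = {1,3}:  v_{1} + v_{3} = 2·v_{5} + 4·v_{6}  ⇒ sig = [2:2,4]
  P = {5,8,9}:  v_{5} + v_{8} + v_{9} = 0  ⇒ sig = [3:]
  P = {2,5,6}:  v_{2} + v_{5} + v_{6} = v_{1}  ⇒ sig = [3:1]
  P = {3,5,9}:  v_{3} + v_{5} + v_{9} = v_{6}  ⇒ sig = [3:1]
  P = {5,6,7}:  v_{5} + v_{6} + v_{7} = v_{2}  ⇒ sig = [3:1]
  P = {5,6,9}:  v_{5} + v_{6} + v_{9} = v_{7}  ⇒ sig = [3:1]

Signatures (|P|; sorted positive RHS coefficients), sorted:
    [2:]
    [2:1]
    [2:1]
    [2:1]
    [2:1,1]
    [2:1,1]
    [2:1,1]
    [2:1,1]
    [2:1,2]
    [2:1,3]
    [2:2]
    [2:2]
    [2:2]
    [2:2,3]
    [2:2,4]
    [3:]
    [3:1]
    [3:1]
    [3:1]
    [3:1]
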